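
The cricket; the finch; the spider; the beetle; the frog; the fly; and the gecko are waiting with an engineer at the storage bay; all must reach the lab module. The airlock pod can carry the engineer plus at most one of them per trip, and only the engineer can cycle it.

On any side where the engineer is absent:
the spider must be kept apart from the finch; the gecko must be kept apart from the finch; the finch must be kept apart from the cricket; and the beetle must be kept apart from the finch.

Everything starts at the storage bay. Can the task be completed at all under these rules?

No

Following every safe sequence of crossings from the start, the most of the 7 that can be at the lab module as the airlock pod arrives there on crossings 1, 3, 5, 7 is 1, 2, 3, 4 respectively; the best ever achieved is 4 of 7.
From crossing 9 on, no configuration arises that was not already reachable earlier: only 44 distinct safe configurations (who is on which side, and where the airlock pod is) can ever be reached, none of them has everyone across, and every continuation just revisits them. So no valid plan exists.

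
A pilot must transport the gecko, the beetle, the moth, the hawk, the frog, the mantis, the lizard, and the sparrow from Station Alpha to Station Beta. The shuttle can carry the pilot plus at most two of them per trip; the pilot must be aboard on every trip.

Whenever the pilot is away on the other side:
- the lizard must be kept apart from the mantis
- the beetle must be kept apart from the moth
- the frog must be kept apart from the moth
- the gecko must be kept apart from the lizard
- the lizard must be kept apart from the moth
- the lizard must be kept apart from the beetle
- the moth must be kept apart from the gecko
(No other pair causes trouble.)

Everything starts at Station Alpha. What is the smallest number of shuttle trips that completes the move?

13

Counting alone: the pilot can take at most 2 across per trip to Station Beta, so moving all 8 needs at least 4 loaded trips out, with a return between consecutive ones — at least 7 crossings.
The safety rule pushes this higher. Following every safe sequence of crossings, the most of the 8 that can be at Station Beta as the shuttle arrives there on crossings 7, 9, 11 is 5, 6, 7 respectively — never all 8.
So no plan with fewer than 13 crossings exists, and this one achieves 13:
1. Pilot goes to Station Beta with the lizard and the moth.  [Station Alpha: the beetle, the frog, the gecko, the hawk, the mantis, the sparrow | Station Beta: the lizard, the moth]
2. Pilot goes back to Station Alpha with the moth.  [Station Alpha: the beetle, the frog, the gecko, the hawk, the mantis, the moth, the sparrow | Station Beta: the lizard]
3. Pilot goes to Station Beta with the hawk and the moth.  [Station Alpha: the beetle, the frog, the gecko, the mantis, the sparrow | Station Beta: the hawk, the lizard, the moth]
4. Pilot goes back to Station Alpha with the moth.  [Station Alpha: the beetle, the frog, the gecko, the mantis, the moth, the sparrow | Station Beta: the hawk, the lizard]
5. Pilot goes to Station Beta with the frog and the moth.  [Station Alpha: the beetle, the gecko, the mantis, the sparrow | Station Beta: the frog, the hawk, the lizard, the moth]
6. Pilot goes back to Station Alpha with the moth.  [Station Alpha: the beetle, the gecko, the mantis, the moth, the sparrow | Station Beta: the frog, the hawk, the lizard]
7. Pilot goes to Station Beta with the beetle and the gecko.  [Station Alpha: the mantis, the moth, the sparrow | Station Beta: the beetle, the frog, the gecko, the hawk, the lizard]
8. Pilot goes back to Station Alpha with the lizard.  [Station Alpha: the lizard, the mantis, the moth, the sparrow | Station Beta: the beetle, the frog, the gecko, the hawk]
9. Pilot goes to Station Beta with the mantis and the moth.  [Station Alpha: the lizard, the sparrow | Station Beta: the beetle, the frog, the gecko, the hawk, the mantis, the moth]
10. Pilot goes back to Station Alpha with the moth.  [Station Alpha: the lizard, the moth, the sparrow | Station Beta: the beetle, the frog, the gecko, the hawk, the mantis]
11. Pilot goes to Station Beta with the moth and the sparrow.  [Station Alpha: the lizard | Station Beta: the beetle, the frog, the gecko, the hawk, the mantis, the moth, the sparrow]
12. Pilot goes back to Station Alpha with the moth.  [Station Alpha: the lizard, the moth | Station Beta: the beetle, the frog, the gecko, the hawk, the mantis, the sparrow]
13. Pilot goes to Station Beta with the lizard and the moth.  [Station Alpha: — | Station Beta: the beetle, the frog, the gecko, the hawk, the lizard, the mantis, the moth, the sparrow]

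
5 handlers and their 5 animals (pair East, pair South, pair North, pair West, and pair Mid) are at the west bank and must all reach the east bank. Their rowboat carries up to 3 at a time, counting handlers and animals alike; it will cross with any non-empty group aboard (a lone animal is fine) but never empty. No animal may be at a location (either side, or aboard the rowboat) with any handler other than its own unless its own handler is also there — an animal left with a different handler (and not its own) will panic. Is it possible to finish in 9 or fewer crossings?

Counting alone: each trip to the east bank takes at most 3 across and each return brings at least 1 back, so after t trips out (and t−1 returns) at most 3t − (t−1) of the 10 are across; that first reaches 10 at t = 5, so at least 9 crossings are needed.
The safety rule pushes this higher. Following every safe sequence of crossings, the most of the 10 that can be at the east bank as the rowboat arrives there on crossing 9 is 9 — never all 10.
So the move cannot be finished within 9 crossings. (The shortest complete plan takes 11:)
1. animal East and handler East cross → the east bank.
2. handler East crosses ← the west bank.
3. animal North, animal South, and animal West cross → the east bank.
4. animal East crosses ← the west bank.
5. handler North, handler South, and handler West cross → the east bank.
6. animal South and handler South cross ← the west bank.
7. handler East, handler Mid, and handler South cross → the east bank.
8. animal North crosses ← the west bank.
9. animal East and animal South cross → the east bank.
10. animal East crosses ← the west bank.
11. animal East, animal Mid, and animal North cross → the east bank.

No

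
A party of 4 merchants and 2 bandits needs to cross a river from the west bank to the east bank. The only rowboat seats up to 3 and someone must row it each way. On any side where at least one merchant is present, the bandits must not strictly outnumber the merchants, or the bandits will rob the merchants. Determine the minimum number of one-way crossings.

Counting alone: each trip to the east bank takes at most 3 across and each return brings at least 1 back, so after t trips out (and t−1 returns) at most 3t − (t−1) of the 6 are across; that first reaches 6 at t = 3, so at least 5 crossings are needed.
The plan below uses exactly 5 crossings, so it is optimal:
1. 2 bandits → the east bank.  (the west bank: 4M 0B; the east bank: 0M 2B)
2. 1 bandit ← the west bank.  (the west bank: 4M 1B; the east bank: 0M 1B)
3. 2 merchants and 1 bandit → the east bank.  (the west bank: 2M 0B; the east bank: 2M 2B)
4. 1 bandit ← the west bank.  (the west bank: 2M 1B; the east bank: 2M 1B)
5. 2 merchants and 1 bandit → the east bank.  (the west bank: 0M 0B; the east bank: 4M 2B)

5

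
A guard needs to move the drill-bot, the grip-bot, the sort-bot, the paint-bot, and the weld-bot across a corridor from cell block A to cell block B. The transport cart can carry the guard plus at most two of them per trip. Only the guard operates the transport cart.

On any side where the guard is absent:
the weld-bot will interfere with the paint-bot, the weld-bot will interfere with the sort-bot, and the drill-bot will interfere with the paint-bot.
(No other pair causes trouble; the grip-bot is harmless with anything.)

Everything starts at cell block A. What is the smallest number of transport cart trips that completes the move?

Counting alone: the guard can take at most 2 across per trip to cell block B, so moving all 5 needs at least 3 loaded trips out, with a return between consecutive ones — at least 5 crossings.
The plan below uses exactly 5 crossings, so it is optimal:
1. Guard goes to cell block B with the drill-bot and the weld-bot.
2. Guard goes back to cell block A alone.
3. Guard goes to cell block B with the grip-bot.
4. Guard goes back to cell block A alone.
5. Guard goes to cell block B with the paint-bot and the sort-bot.

5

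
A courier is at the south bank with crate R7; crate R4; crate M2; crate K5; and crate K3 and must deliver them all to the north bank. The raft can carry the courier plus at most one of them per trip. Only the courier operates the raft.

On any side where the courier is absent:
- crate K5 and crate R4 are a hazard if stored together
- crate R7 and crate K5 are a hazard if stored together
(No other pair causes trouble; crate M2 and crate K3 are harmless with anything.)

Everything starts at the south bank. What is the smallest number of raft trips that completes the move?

11

Counting alone: the courier can take at most 1 across per trip to the north bank, so moving all 5 needs at least 5 loaded trips out, with a return between consecutive ones — at least 9 crossings.
The safety rule pushes this higher. Following every safe sequence of crossings, the most of the 5 that can be at the north bank as the raft arrives there on crossing 9 is 4 — never all 5.
So no plan with fewer than 11 crossings exists, and this one achieves 11:
1. Courier goes to the north bank with crate K5.
2. Courier goes back to the south bank alone.
3. Courier goes to the north bank with crate R7.
4. Courier goes back to the south bank with crate K5.
5. Courier goes to the north bank with crate R4.
6. Courier goes back to the south bank alone.
7. Courier goes to the north bank with crate M2.
8. Courier goes back to the south bank alone.
9. Courier goes to the north bank with crate K3.
10. Courier goes back to the south bank alone.
11. Courier goes to the north bank with crate K5.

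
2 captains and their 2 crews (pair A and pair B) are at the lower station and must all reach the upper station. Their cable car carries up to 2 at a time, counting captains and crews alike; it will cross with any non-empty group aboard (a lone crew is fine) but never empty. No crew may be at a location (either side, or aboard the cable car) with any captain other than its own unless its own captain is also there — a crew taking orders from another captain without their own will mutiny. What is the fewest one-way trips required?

5

Counting alone: each trip to the upper station takes at most 2 across and each return brings at least 1 back, so after t trips out (and t−1 returns) at most 2t − (t−1) of the 4 are across; that first reaches 4 at t = 3, so at least 5 crossings are needed.
The plan below uses exactly 5 crossings, so it is optimal:
1. captain A and crew A cross → the upper station.
2. captain A crosses ← the lower station.
3. captain A and captain B cross → the upper station.
4. captain B crosses ← the lower station.
5. captain B and crew B cross → the upper station.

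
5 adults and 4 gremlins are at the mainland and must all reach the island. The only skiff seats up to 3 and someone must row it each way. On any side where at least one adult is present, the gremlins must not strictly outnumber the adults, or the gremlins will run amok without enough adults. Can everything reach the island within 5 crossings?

No

Counting alone: each trip to the island takes at most 3 across and each return brings at least 1 back, so after t trips out (and t−1 returns) at most 3t − (t−1) of the 9 are across; that first reaches 9 at t = 4, so at least 7 crossings are needed.
Since 5 < 7, 5 crossings cannot be enough. (The shortest complete plan in fact takes 7:)
1. 3 gremlins → the island.  (the mainland: 5A 1G; the island: 0A 3G)
2. 1 gremlin ← the mainland.  (the mainland: 5A 2G; the island: 0A 2G)
3. 3 adults → the island.  (the mainland: 2A 2G; the island: 3A 2G)
4. 1 adult ← the mainland.  (the mainland: 3A 2G; the island: 2A 2G)
5. 2 adults and 1 gremlin → the island.  (the mainland: 1A 1G; the island: 4A 3G)
6. 1 adult ← the mainland.  (the mainland: 2A 1G; the island: 3A 3G)
7. 2 adults and 1 gremlin → the island.  (the mainland: 0A 0G; the island: 5A 4G)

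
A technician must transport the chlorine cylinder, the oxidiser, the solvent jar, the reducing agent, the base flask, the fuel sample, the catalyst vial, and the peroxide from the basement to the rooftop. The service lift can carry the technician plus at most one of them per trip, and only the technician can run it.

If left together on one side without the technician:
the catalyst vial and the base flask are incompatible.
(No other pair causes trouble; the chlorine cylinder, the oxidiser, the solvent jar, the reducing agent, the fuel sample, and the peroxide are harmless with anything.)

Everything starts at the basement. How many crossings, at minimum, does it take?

Counting alone: the technician can take at most 1 across per trip to the rooftop, so moving all 8 needs at least 8 loaded trips out, with a return between consecutive ones — at least 15 crossings.
The plan below uses exactly 15 crossings, so it is optimal:
1. Technician goes to the rooftop with the base flask.
2. Technician goes back to the basement alone.
3. Technician goes to the rooftop with the chlorine cylinder.
4. Technician goes back to the basement alone.
5. Technician goes to the rooftop with the oxidiser.
6. Technician goes back to the basement alone.
7. Technician goes to the rooftop with the solvent jar.
8. Technician goes back to the basement alone.
9. Technician goes to the rooftop with the reducing agent.
10. Technician goes back to the basement alone.
11. Technician goes to the rooftop with the fuel sample.
12. Technician goes back to the basement alone.
13. Technician goes to the rooftop with the peroxide.
14. Technician goes back to the basement alone.
15. Technician goes to the rooftop with the catalyst vial.

15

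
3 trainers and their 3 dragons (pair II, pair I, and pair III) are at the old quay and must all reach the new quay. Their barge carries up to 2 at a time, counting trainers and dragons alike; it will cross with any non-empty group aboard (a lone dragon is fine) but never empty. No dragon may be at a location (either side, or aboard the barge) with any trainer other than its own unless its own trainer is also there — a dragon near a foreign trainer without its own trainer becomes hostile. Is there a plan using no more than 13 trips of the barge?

Yes — this plan uses 11 crossings (≤ 13):
1. dragon II and trainer II cross → the new quay.
2. trainer II crosses ← the old quay.
3. dragon I and dragon III cross → the new quay.
4. dragon II crosses ← the old quay.
5. trainer I and trainer III cross → the new quay.
6. dragon I and trainer I cross ← the old quay.
7. trainer I and trainer II cross → the new quay.
8. dragon III crosses ← the old quay.
9. dragon I and dragon II cross → the new quay.
10. trainer III crosses ← the old quay.
11. dragon III and trainer III cross → the new quay.

Yes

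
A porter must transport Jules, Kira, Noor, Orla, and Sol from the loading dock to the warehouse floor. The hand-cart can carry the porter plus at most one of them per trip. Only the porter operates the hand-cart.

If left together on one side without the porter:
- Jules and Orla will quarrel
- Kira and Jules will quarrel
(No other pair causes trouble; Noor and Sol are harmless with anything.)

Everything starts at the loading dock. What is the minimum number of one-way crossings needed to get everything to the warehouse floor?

11

Counting alone: the porter can take at most 1 across per trip to the warehouse floor, so moving all 5 needs at least 5 loaded trips out, with a return between consecutive ones — at least 9 crossings.
The safety rule pushes this higher. Following every safe sequence of crossings, the most of the 5 that can be at the warehouse floor as the hand-cart arrives there on crossing 9 is 4 — never all 5.
So no plan with fewer than 11 crossings exists, and this one achieves 11:
1. Porter goes to the warehouse floor with Jules.
2. Porter goes back to the loading dock alone.
3. Porter goes to the warehouse floor with Kira.
4. Porter goes back to the loading dock with Jules.
5. Porter goes to the warehouse floor with Orla.
6. Porter goes back to the loading dock alone.
7. Porter goes to the warehouse floor with Noor.
8. Porter goes back to the loading dock alone.
9. Porter goes to the warehouse floor with Sol.
10. Porter goes back to the loading dock alone.
11. Porter goes to the warehouse floor with Jules.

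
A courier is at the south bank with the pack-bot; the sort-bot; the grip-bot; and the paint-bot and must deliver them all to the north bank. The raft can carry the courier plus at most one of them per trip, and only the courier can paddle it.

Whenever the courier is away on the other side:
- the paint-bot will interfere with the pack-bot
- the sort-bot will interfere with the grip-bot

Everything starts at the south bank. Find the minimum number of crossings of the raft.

Whatever the first load, the items left behind include a forbidden pair without the courier. No opening move is safe, so no plan exists.

impossible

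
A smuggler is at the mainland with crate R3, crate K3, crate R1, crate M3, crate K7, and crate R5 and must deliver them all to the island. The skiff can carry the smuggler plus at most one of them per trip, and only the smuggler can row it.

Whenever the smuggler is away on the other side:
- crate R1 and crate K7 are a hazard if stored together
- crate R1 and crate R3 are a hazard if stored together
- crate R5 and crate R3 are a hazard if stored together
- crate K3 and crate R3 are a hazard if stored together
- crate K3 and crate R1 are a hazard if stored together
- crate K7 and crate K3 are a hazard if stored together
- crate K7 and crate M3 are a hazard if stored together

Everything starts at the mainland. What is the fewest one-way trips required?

impossible

Whatever the first load, the items left behind include a forbidden pair without the smuggler. No opening move is safe, so no plan exists.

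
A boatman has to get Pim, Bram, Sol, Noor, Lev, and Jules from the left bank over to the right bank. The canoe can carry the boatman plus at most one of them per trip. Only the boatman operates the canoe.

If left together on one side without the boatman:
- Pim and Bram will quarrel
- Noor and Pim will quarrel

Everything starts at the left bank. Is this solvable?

Yes

1. Boatman goes to the right bank with Pim.
2. Boatman goes back to the left bank alone.
3. Boatman goes to the right bank with Bram.
4. Boatman goes back to the left bank with Pim.
5. Boatman goes to the right bank with Noor.
6. Boatman goes back to the left bank alone.
7. Boatman goes to the right bank with Sol.
8. Boatman goes back to the left bank alone.
9. Boatman goes to the right bank with Lev.
10. Boatman goes back to the left bank alone.
11. Boatman goes to the right bank with Jules.
12. Boatman goes back to the left bank alone.
13. Boatman goes to the right bank with Pim.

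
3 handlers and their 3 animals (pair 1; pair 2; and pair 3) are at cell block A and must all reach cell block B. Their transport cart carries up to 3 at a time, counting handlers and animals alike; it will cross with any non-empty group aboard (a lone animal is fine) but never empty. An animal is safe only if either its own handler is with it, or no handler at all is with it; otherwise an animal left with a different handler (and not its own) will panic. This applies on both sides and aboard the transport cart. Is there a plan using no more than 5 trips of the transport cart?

Yes

Yes — this plan uses 5 crossings (≤ 5):
1. animal 1 and handler 1 cross → cell block B.
2. handler 1 crosses ← cell block A.
3. handler 1, handler 2, and handler 3 cross → cell block B.
4. animal 1 crosses ← cell block A.
5. animal 1, animal 2, and animal 3 cross → cell block B.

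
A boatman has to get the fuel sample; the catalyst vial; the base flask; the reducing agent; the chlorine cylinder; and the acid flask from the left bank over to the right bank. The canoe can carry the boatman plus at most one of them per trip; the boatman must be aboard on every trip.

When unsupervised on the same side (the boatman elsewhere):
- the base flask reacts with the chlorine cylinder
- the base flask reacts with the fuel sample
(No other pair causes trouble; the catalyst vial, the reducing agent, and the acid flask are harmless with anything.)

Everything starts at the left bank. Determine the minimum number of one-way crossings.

Counting alone: the boatman can take at most 1 across per trip to the right bank, so moving all 6 needs at least 6 loaded trips out, with a return between consecutive ones — at least 11 crossings.
The safety rule pushes this higher. Following every safe sequence of crossings, the most of the 6 that can be at the right bank as the canoe arrives there on crossing 11 is 5 — never all 6.
So no plan with fewer than 13 crossings exists, and this one achieves 13:
1. Boatman goes to the right bank with the base flask.  [the left bank: the acid flask, the catalyst vial, the chlorine cylinder, the fuel sample, the reducing agent | the right bank: the base flask]
2. Boatman goes back to the left bank alone.  [the left bank: the acid flask, the catalyst vial, the chlorine cylinder, the fuel sample, the reducing agent | the right bank: the base flask]
3. Boatman goes to the right bank with the fuel sample.  [the left bank: the acid flask, the catalyst vial, the chlorine cylinder, the reducing agent | the right bank: the base flask, the fuel sample]
4. Boatman goes back to the left bank with the base flask.  [the left bank: the acid flask, the base flask, the catalyst vial, the chlorine cylinder, the reducing agent | the right bank: the fuel sample]
5. Boatman goes to the right bank with the chlorine cylinder.  [the left bank: the acid flask, the base flask, the catalyst vial, the reducing agent | the right bank: the chlorine cylinder, the fuel sample]
6. Boatman goes back to the left bank alone.  [the left bank: the acid flask, the base flask, the catalyst vial, the reducing agent | the right bank: the chlorine cylinder, the fuel sample]
7. Boatman goes to the right bank with the catalyst vial.  [the left bank: the acid flask, the base flask, the reducing agent | the right bank: the catalyst vial, the chlorine cylinder, the fuel sample]
8. Boatman goes back to the left bank alone.  [the left bank: the acid flask, the base flask, the reducing agent | the right bank: the catalyst vial, the chlorine cylinder, the fuel sample]
9. Boatman goes to the right bank with the reducing agent.  [the left bank: the acid flask, the base flask | the right bank: the catalyst vial, the chlorine cylinder, the fuel sample, the reducing agent]
10. Boatman goes back to the left bank alone.  [the left bank: the acid flask, the base flask | the right bank: the catalyst vial, the chlorine cylinder, the fuel sample, the reducing agent]
11. Boatman goes to the right bank with the acid flask.  [the left bank: the base flask | the right bank: the acid flask, the catalyst vial, the chlorine cylinder, the fuel sample, the reducing agent]
12. Boatman goes back to the left bank alone.  [the left bank: the base flask | the right bank: the acid flask, the catalyst vial, the chlorine cylinder, the fuel sample, the reducing agent]
13. Boatman goes to the right bank with the base flask.  [the left bank: — | the right bank: the acid flask, the base flask, the catalyst vial, the chlorine cylinder, the fuel sample, the reducing agent]

13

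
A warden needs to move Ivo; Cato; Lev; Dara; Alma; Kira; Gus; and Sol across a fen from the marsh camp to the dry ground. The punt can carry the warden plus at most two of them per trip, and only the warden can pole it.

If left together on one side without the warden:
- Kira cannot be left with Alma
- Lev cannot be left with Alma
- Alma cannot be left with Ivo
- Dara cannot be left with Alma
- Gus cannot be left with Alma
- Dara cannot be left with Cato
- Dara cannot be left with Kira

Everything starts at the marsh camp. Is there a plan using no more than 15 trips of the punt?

Yes

Yes — this plan uses 13 crossings (≤ 15):
1. Warden goes to the dry ground with Alma and Dara.  [the marsh camp: Cato, Gus, Ivo, Kira, Lev, Sol | the dry ground: Alma, Dara]
2. Warden goes back to the marsh camp with Dara.  [the marsh camp: Cato, Dara, Gus, Ivo, Kira, Lev, Sol | the dry ground: Alma]
3. Warden goes to the dry ground with Dara and Ivo.  [the marsh camp: Cato, Gus, Kira, Lev, Sol | the dry ground: Alma, Dara, Ivo]
4. Warden goes back to the marsh camp with Alma.  [the marsh camp: Alma, Cato, Gus, Kira, Lev, Sol | the dry ground: Dara, Ivo]
5. Warden goes to the dry ground with Alma and Lev.  [the marsh camp: Cato, Gus, Kira, Sol | the dry ground: Alma, Dara, Ivo, Lev]
6. Warden goes back to the marsh camp with Alma.  [the marsh camp: Alma, Cato, Gus, Kira, Sol | the dry ground: Dara, Ivo, Lev]
7. Warden goes to the dry ground with Alma and Gus.  [the marsh camp: Cato, Kira, Sol | the dry ground: Alma, Dara, Gus, Ivo, Lev]
8. Warden goes back to the marsh camp with Alma.  [the marsh camp: Alma, Cato, Kira, Sol | the dry ground: Dara, Gus, Ivo, Lev]
9. Warden goes to the dry ground with Cato and Kira.  [the marsh camp: Alma, Sol | the dry ground: Cato, Dara, Gus, Ivo, Kira, Lev]
10. Warden goes back to the marsh camp with Dara.  [the marsh camp: Alma, Dara, Sol | the dry ground: Cato, Gus, Ivo, Kira, Lev]
11. Warden goes to the dry ground with Dara and Sol.  [the marsh camp: Alma | the dry ground: Cato, Dara, Gus, Ivo, Kira, Lev, Sol]
12. Warden goes back to the marsh camp with Dara.  [the marsh camp: Alma, Dara | the dry ground: Cato, Gus, Ivo, Kira, Lev, Sol]
13. Warden goes to the dry ground with Alma and Dara.  [the marsh camp: — | the dry ground: Alma, Cato, Dara, Gus, Ivo, Kira, Lev, Sol]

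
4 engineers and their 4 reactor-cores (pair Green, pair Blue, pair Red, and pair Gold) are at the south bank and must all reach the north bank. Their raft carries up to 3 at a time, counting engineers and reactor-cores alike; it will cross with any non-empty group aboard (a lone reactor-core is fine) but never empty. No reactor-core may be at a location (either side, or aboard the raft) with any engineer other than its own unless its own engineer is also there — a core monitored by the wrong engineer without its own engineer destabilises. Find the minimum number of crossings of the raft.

9

Counting alone: each trip to the north bank takes at most 3 across and each return brings at least 1 back, so after t trips out (and t−1 returns) at most 3t − (t−1) of the 8 are across; that first reaches 8 at t = 4, so at least 7 crossings are needed.
The safety rule pushes this higher. Following every safe sequence of crossings, the most of the 8 that can be at the north bank as the raft arrives there on crossing 7 is 7 — never all 8.
So no plan with fewer than 9 crossings exists, and this one achieves 9:
1. engineer Green and reactor-core Green cross → the north bank.
2. engineer Green crosses ← the south bank.
3. engineer Blue, engineer Green, and reactor-core Blue cross → the north bank.
4. engineer Green and reactor-core Green cross ← the south bank.
5. engineer Gold, engineer Green, and engineer Red cross → the north bank.
6. reactor-core Blue crosses ← the south bank.
7. reactor-core Blue and reactor-core Green cross → the north bank.
8. reactor-core Green crosses ← the south bank.
9. reactor-core Gold, reactor-core Green, and reactor-core Red cross → the north bank.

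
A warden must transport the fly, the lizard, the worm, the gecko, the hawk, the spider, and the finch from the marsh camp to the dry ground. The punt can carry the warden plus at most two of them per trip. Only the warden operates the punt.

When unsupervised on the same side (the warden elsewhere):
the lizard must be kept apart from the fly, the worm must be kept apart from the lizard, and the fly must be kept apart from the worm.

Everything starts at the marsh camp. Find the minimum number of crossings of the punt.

11

Counting alone: the warden can take at most 2 across per trip to the dry ground, so moving all 7 needs at least 4 loaded trips out, with a return between consecutive ones — at least 7 crossings.
The safety rule pushes this higher. Following every safe sequence of crossings, the most of the 7 that can be at the dry ground as the punt arrives there on crossings 7, 9 is 5, 6 respectively — never all 7.
So no plan with fewer than 11 crossings exists, and this one achieves 11:
1. Warden goes to the dry ground with the fly and the lizard.  [the marsh camp: the finch, the gecko, the hawk, the spider, the worm | the dry ground: the fly, the lizard]
2. Warden goes back to the marsh camp with the fly.  [the marsh camp: the finch, the fly, the gecko, the hawk, the spider, the worm | the dry ground: the lizard]
3. Warden goes to the dry ground with the fly and the gecko.  [the marsh camp: the finch, the hawk, the spider, the worm | the dry ground: the fly, the gecko, the lizard]
4. Warden goes back to the marsh camp with the fly.  [the marsh camp: the finch, the fly, the hawk, the spider, the worm | the dry ground: the gecko, the lizard]
5. Warden goes to the dry ground with the fly and the hawk.  [the marsh camp: the finch, the spider, the worm | the dry ground: the fly, the gecko, the hawk, the lizard]
6. Warden goes back to the marsh camp with the fly.  [the marsh camp: the finch, the fly, the spider, the worm | the dry ground: the gecko, the hawk, the lizard]
7. Warden goes to the dry ground with the fly and the spider.  [the marsh camp: the finch, the worm | the dry ground: the fly, the gecko, the hawk, the lizard, the spider]
8. Warden goes back to the marsh camp with the fly.  [the marsh camp: the finch, the fly, the worm | the dry ground: the gecko, the hawk, the lizard, the spider]
9. Warden goes to the dry ground with the finch and the fly.  [the marsh camp: the worm | the dry ground: the finch, the fly, the gecko, the hawk, the lizard, the spider]
10. Warden goes back to the marsh camp with the fly.  [the marsh camp: the fly, the worm | the dry ground: the finch, the gecko, the hawk, the lizard, the spider]
11. Warden goes to the dry ground with the fly and the worm.  [the marsh camp: — | the dry ground: the finch, the fly, the gecko, the hawk, the lizard, the spider, the worm]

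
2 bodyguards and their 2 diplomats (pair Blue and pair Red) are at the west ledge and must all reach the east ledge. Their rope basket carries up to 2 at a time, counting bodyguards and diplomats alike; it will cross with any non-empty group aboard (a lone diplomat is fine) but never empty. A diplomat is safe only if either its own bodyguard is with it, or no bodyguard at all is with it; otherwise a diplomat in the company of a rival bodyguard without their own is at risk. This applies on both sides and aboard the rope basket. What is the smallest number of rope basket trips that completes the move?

Counting alone: each trip to the east ledge takes at most 2 across and each return brings at least 1 back, so after t trips out (and t−1 returns) at most 2t − (t−1) of the 4 are across; that first reaches 4 at t = 3, so at least 5 crossings are needed.
The plan below uses exactly 5 crossings, so it is optimal:
1. bodyguard Blue and diplomat Blue cross → the east ledge.
2. bodyguard Blue crosses ← the west ledge.
3. bodyguard Blue and bodyguard Red cross → the east ledge.
4. bodyguard Red crosses ← the west ledge.
5. bodyguard Red and diplomat Red cross → the east ledge.

5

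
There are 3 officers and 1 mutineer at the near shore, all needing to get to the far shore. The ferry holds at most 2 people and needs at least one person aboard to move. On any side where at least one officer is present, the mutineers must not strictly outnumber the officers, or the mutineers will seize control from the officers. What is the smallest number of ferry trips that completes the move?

5

Counting alone: each trip to the far shore takes at most 2 across and each return brings at least 1 back, so after t trips out (and t−1 returns) at most 2t − (t−1) of the 4 are across; that first reaches 4 at t = 3, so at least 5 crossings are needed.
The plan below uses exactly 5 crossings, so it is optimal:
1. 1 officer and 1 mutineer → the far shore.  (the near shore: 2O 0M; the far shore: 1O 1M)
2. 1 mutineer ← the near shore.  (the near shore: 2O 1M; the far shore: 1O 0M)
3. 1 officer and 1 mutineer → the far shore.  (the near shore: 1O 0M; the far shore: 2O 1M)
4. 1 mutineer ← the near shore.  (the near shore: 1O 1M; the far shore: 2O 0M)
5. 1 officer and 1 mutineer → the far shore.  (the near shore: 0O 0M; the far shore: 3O 1M)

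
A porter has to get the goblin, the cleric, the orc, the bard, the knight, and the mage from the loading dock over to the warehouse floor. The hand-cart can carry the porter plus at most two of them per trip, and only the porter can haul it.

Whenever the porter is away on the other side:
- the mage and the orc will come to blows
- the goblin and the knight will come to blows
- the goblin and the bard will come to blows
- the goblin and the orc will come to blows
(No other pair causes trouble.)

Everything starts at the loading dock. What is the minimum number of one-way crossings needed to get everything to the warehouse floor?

7

Counting alone: the porter can take at most 2 across per trip to the warehouse floor, so moving all 6 needs at least 3 loaded trips out, with a return between consecutive ones — at least 5 crossings.
The safety rule pushes this higher. Following every safe sequence of crossings, the most of the 6 that can be at the warehouse floor as the hand-cart arrives there on crossing 5 is 5 — never all 6.
So no plan with fewer than 7 crossings exists, and this one achieves 7:
1. Porter goes to the warehouse floor with the goblin and the orc.  [the loading dock: the bard, the cleric, the knight, the mage | the warehouse floor: the goblin, the orc]
2. Porter goes back to the loading dock with the goblin.  [the loading dock: the bard, the cleric, the goblin, the knight, the mage | the warehouse floor: the orc]
3. Porter goes to the warehouse floor with the cleric and the goblin.  [the loading dock: the bard, the knight, the mage | the warehouse floor: the cleric, the goblin, the orc]
4. Porter goes back to the loading dock with the goblin.  [the loading dock: the bard, the goblin, the knight, the mage | the warehouse floor: the cleric, the orc]
5. Porter goes to the warehouse floor with the bard and the knight.  [the loading dock: the goblin, the mage | the warehouse floor: the bard, the cleric, the knight, the orc]
6. Porter goes back to the loading dock alone.  [the loading dock: the goblin, the mage | the warehouse floor: the bard, the cleric, the knight, the orc]
7. Porter goes to the warehouse floor with the goblin and the mage.  [the loading dock: — | the warehouse floor: the bard, the cleric, the goblin, the knight, the mage, the orc]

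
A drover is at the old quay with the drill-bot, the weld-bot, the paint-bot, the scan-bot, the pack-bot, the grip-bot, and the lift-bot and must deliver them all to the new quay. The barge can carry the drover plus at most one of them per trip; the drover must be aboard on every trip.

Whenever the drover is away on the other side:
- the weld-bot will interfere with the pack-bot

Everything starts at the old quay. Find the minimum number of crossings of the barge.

Counting alone: the drover can take at most 1 across per trip to the new quay, so moving all 7 needs at least 7 loaded trips out, with a return between consecutive ones — at least 13 crossings.
The plan below uses exactly 13 crossings, so it is optimal:
1. Drover goes to the new quay with the weld-bot.  [the old quay: the drill-bot, the grip-bot, the lift-bot, the pack-bot, the paint-bot, the scan-bot | the new quay: the weld-bot]
2. Drover goes back to the old quay alone.  [the old quay: the drill-bot, the grip-bot, the lift-bot, the pack-bot, the paint-bot, the scan-bot | the new quay: the weld-bot]
3. Drover goes to the new quay with the drill-bot.  [the old quay: the grip-bot, the lift-bot, the pack-bot, the paint-bot, the scan-bot | the new quay: the drill-bot, the weld-bot]
4. Drover goes back to the old quay alone.  [the old quay: the grip-bot, the lift-bot, the pack-bot, the paint-bot, the scan-bot | the new quay: the drill-bot, the weld-bot]
5. Drover goes to the new quay with the paint-bot.  [the old quay: the grip-bot, the lift-bot, the pack-bot, the scan-bot | the new quay: the drill-bot, the paint-bot, the weld-bot]
6. Drover goes back to the old quay alone.  [the old quay: the grip-bot, the lift-bot, the pack-bot, the scan-bot | the new quay: the drill-bot, the paint-bot, the weld-bot]
7. Drover goes to the new quay with the scan-bot.  [the old quay: the grip-bot, the lift-bot, the pack-bot | the new quay: the drill-bot, the paint-bot, the scan-bot, the weld-bot]
8. Drover goes back to the old quay alone.  [the old quay: the grip-bot, the lift-bot, the pack-bot | the new quay: the drill-bot, the paint-bot, the scan-bot, the weld-bot]
9. Drover goes to the new quay with the grip-bot.  [the old quay: the lift-bot, the pack-bot | the new quay: the drill-bot, the grip-bot, the paint-bot, the scan-bot, the weld-bot]
10. Drover goes back to the old quay alone.  [the old quay: the lift-bot, the pack-bot | the new quay: the drill-bot, the grip-bot, the paint-bot, the scan-bot, the weld-bot]
11. Drover goes to the new quay with the lift-bot.  [the old quay: the pack-bot | the new quay: the drill-bot, the grip-bot, the lift-bot, the paint-bot, the scan-bot, the weld-bot]
12. Drover goes back to the old quay alone.  [the old quay: the pack-bot | the new quay: the drill-bot, the grip-bot, the lift-bot, the paint-bot, the scan-bot, the weld-bot]
13. Drover goes to the new quay with the pack-bot.  [the old quay: — | the new quay: the drill-bot, the grip-bot, the lift-bot, the pack-bot, the paint-bot, the scan-bot, the weld-bot]

13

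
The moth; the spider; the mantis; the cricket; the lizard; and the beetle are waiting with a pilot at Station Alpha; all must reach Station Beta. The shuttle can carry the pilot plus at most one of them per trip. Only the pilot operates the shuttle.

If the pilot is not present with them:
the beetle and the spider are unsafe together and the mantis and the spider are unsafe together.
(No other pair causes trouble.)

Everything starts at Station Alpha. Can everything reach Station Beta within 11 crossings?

Counting alone: the pilot can take at most 1 across per trip to Station Beta, so moving all 6 needs at least 6 loaded trips out, with a return between consecutive ones — at least 11 crossings.
The safety rule pushes this higher. Following every safe sequence of crossings, the most of the 6 that can be at Station Beta as the shuttle arrives there on crossing 11 is 5 — never all 6.
So the move cannot be finished within 11 crossings. (The shortest complete plan takes 13:)
1. Pilot goes to Station Beta with the spider.
2. Pilot goes back to Station Alpha alone.
3. Pilot goes to Station Beta with the moth.
4. Pilot goes back to Station Alpha alone.
5. Pilot goes to Station Beta with the mantis.
6. Pilot goes back to Station Alpha with the spider.
7. Pilot goes to Station Beta with the beetle.
8. Pilot goes back to Station Alpha alone.
9. Pilot goes to Station Beta with the cricket.
10. Pilot goes back to Station Alpha alone.
11. Pilot goes to Station Beta with the lizard.
12. Pilot goes back to Station Alpha alone.
13. Pilot goes to Station Beta with the spider.

No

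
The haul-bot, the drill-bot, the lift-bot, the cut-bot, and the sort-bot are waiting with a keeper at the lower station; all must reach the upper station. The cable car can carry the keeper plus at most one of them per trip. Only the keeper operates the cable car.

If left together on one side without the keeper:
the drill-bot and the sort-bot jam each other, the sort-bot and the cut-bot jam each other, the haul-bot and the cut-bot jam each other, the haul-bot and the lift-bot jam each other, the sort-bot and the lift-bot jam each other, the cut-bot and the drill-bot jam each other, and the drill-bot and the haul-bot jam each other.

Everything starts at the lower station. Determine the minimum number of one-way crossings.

impossible

Whatever the first load, the items left behind include a forbidden pair without the keeper. No opening move is safe, so no plan exists.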